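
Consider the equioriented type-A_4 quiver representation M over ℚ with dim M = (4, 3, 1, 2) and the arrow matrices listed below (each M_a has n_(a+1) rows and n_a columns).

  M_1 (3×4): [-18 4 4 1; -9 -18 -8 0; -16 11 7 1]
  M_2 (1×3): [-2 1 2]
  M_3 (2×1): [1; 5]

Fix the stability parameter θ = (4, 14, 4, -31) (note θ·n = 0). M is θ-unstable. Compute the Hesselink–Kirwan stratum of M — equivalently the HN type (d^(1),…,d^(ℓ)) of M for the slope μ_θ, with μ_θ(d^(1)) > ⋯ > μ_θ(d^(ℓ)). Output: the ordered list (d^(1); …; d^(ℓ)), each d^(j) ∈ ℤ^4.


Barcode: M ≅ I[1,1], I[1,2]^2, I[1,4], I[4,4]. HN layers by μ_θ (4 steps, strictly decreasing):
  μ^(1)=14; μ^(2)=4; μ^(3)=-9/4; μ^(4)=-31

((0, 2, 0, 0); (3, 0, 0, 0); (1, 1, 1, 1); (0, 0, 0, 1))


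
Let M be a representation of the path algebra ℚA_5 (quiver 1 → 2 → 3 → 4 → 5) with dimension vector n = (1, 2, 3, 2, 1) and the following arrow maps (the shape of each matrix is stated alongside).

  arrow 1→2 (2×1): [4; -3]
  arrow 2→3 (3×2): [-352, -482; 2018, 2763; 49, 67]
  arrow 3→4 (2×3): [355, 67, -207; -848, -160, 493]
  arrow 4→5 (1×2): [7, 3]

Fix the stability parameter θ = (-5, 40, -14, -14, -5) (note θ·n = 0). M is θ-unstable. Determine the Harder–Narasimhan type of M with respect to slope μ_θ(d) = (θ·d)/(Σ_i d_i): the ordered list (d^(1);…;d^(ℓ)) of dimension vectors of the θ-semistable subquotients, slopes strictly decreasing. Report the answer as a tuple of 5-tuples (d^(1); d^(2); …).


Barcode: M ≅ I[1,5], I[2,4], I[3,3]. HN layers by μ_θ (4 steps, strictly decreasing):
  μ^(1)=4; μ^(2)=7/4; μ^(3)=-5; μ^(4)=-14

((0, 1, 1, 1, 0); (0, 1, 1, 1, 1); (1, 0, 0, 0, 0); (0, 0, 1, 0, 0))


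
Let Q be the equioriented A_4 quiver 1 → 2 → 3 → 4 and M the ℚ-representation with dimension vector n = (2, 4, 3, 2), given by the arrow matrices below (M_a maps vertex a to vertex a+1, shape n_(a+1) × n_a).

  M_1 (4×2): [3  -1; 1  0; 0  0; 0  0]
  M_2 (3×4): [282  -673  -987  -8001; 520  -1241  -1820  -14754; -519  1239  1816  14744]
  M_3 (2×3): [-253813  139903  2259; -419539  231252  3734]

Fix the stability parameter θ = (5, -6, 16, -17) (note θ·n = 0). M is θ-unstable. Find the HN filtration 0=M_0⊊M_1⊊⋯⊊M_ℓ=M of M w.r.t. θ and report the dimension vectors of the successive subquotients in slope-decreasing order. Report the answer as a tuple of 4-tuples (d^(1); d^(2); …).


Via rank(M_{q-1}∘⋯∘M_p): M ≅ I[1,4]^2, I[2,2], I[2,3].
μ_θ-semistable layers: μ^(1)=16; μ^(2)=-1/2; μ^(3)=-6

((0, 0, 1, 0); (2, 2, 2, 2); (0, 2, 0, 0))


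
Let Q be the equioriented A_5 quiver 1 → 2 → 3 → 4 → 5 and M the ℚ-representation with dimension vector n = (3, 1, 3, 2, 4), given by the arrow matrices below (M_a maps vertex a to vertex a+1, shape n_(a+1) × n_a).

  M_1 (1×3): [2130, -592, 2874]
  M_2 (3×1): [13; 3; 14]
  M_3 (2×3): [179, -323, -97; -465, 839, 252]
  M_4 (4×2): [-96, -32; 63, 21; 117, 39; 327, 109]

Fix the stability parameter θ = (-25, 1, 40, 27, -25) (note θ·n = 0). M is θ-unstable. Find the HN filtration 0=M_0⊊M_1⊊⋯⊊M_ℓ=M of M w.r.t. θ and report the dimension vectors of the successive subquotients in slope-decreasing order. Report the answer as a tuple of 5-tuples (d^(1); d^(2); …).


Barcode: M ≅ I[1,1]^2, I[1,3], I[3,4], I[3,5], I[5,5]^3. HN layers by μ_θ (5 steps, strictly decreasing):
  μ^(1)=40; μ^(2)=67/2; μ^(3)=14; μ^(4)=1; μ^(5)=-25

((0, 0, 1, 0, 0); (0, 0, 1, 1, 0); (0, 0, 1, 1, 1); (0, 1, 0, 0, 0); (3, 0, 0, 0, 3))


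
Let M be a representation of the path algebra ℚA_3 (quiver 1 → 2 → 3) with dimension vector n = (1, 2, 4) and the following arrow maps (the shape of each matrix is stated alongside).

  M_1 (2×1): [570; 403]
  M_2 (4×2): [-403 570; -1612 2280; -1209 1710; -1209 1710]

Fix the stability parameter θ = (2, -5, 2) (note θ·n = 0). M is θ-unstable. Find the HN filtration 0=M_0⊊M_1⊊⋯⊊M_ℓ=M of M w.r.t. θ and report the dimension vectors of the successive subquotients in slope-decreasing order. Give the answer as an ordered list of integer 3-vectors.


Barcode: M ≅ I[1,2], I[2,3], I[3,3]^3. HN layers by μ_θ (3 steps, strictly decreasing):
  μ^(1)=2; μ^(2)=-3/2; μ^(3)=-5

((0, 0, 4); (1, 1, 0); (0, 1, 0))


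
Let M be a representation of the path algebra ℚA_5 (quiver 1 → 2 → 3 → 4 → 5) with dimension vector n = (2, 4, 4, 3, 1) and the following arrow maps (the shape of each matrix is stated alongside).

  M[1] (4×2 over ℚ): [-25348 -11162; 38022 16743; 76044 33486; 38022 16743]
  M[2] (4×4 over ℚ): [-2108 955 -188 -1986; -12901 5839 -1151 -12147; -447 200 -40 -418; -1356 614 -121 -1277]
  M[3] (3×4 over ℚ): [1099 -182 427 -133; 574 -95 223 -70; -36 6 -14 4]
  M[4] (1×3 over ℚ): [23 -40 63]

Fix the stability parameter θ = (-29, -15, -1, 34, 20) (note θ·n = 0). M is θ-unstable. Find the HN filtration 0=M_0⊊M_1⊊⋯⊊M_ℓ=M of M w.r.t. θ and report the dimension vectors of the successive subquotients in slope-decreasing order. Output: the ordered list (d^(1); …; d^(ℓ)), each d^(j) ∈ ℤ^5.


Barcode: M ≅ I[1,1], I[1,3], I[2,2], I[2,4], I[2,5], I[3,3], I[4,4]. HN layers by μ_θ (5 steps, strictly decreasing):
  μ^(1)=34; μ^(2)=27; μ^(3)=-1; μ^(4)=-15; μ^(5)=-29

((0, 0, 0, 2, 0); (0, 0, 0, 1, 1); (0, 0, 4, 0, 0); (0, 4, 0, 0, 0); (2, 0, 0, 0, 0))


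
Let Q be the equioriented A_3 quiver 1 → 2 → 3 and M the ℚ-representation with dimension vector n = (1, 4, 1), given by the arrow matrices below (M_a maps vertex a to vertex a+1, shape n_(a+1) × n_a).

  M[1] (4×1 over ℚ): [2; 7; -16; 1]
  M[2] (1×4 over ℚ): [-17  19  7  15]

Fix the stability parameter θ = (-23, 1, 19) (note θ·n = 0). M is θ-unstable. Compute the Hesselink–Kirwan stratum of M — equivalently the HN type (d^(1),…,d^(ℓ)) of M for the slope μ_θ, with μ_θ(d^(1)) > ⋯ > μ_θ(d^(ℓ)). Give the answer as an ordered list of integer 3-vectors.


Via rank(M_{q-1}∘⋯∘M_p): M ≅ I[1,3], I[2,2]^3.
μ_θ-semistable layers: μ^(1)=19; μ^(2)=1; μ^(3)=-23

((0, 0, 1); (0, 4, 0); (1, 0, 0))


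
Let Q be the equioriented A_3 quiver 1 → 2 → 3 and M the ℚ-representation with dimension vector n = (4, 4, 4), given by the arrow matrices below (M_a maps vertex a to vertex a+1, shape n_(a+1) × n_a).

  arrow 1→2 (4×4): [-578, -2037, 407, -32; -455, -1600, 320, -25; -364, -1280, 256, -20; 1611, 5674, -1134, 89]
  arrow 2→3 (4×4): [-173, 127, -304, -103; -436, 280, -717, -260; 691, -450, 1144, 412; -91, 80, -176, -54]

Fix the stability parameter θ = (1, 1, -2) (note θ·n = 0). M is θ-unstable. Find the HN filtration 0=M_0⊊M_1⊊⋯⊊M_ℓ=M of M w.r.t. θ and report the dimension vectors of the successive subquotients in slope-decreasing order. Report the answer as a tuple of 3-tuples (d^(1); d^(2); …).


Barcode: M ≅ I[1,1]^2, I[1,2], I[1,3], I[2,3]^2, I[3,3]. HN layers by μ_θ (4 steps, strictly decreasing):
  μ^(1)=1; μ^(2)=0; μ^(3)=-1/2; μ^(4)=-2

((3, 1, 0); (1, 1, 1); (0, 2, 2); (0, 0, 1))


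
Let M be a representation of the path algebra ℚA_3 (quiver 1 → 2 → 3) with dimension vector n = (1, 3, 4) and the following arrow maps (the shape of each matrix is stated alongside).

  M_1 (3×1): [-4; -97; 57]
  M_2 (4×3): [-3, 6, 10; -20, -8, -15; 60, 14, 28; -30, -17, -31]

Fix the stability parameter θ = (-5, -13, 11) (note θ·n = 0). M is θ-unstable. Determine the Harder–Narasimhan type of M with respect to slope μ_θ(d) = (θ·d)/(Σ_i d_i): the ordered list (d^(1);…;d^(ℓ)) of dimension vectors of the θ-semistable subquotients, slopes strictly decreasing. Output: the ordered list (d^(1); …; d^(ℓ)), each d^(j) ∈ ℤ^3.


Interval decomposition of M: I[1,3], I[2,3]^2, I[3,3].
HN type (ℓ=3): μ^(1)=11; μ^(2)=-9; μ^(3)=-13

((0, 0, 4); (1, 1, 0); (0, 2, 0))


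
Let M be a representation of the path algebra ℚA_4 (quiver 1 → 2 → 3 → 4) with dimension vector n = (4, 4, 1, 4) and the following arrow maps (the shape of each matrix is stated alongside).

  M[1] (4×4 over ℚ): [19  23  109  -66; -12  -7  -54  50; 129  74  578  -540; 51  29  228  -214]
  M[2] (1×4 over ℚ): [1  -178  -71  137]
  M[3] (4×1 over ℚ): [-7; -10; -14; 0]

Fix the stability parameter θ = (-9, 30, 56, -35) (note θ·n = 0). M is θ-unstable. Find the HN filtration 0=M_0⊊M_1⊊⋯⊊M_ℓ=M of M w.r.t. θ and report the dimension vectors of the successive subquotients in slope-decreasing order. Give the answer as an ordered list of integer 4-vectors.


Barcode: M ≅ I[1,1], I[1,2]^2, I[1,4], I[2,2], I[4,4]^3. HN layers by μ_θ (4 steps, strictly decreasing):
  μ^(1)=30; μ^(2)=17; μ^(3)=-9; μ^(4)=-35

((0, 3, 0, 0); (0, 1, 1, 1); (4, 0, 0, 0); (0, 0, 0, 3))


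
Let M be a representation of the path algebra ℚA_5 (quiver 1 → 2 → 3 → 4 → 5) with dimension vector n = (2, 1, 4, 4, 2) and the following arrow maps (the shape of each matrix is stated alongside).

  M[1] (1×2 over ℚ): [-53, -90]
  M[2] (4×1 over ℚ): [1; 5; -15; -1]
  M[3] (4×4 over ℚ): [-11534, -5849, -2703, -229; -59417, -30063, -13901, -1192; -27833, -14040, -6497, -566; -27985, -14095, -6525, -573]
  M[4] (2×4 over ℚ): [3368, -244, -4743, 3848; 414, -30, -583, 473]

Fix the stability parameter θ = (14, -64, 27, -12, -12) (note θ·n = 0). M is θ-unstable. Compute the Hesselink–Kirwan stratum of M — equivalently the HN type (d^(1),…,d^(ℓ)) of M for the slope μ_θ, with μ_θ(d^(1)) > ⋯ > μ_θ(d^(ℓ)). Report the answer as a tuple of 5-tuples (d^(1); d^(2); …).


Barcode: M ≅ I[1,1], I[1,4], I[3,4], I[3,5]^2. HN layers by μ_θ (4 steps, strictly decreasing):
  μ^(1)=14; μ^(2)=15/2; μ^(3)=1; μ^(4)=-25

((1, 0, 0, 0, 0); (0, 0, 2, 2, 0); (0, 0, 2, 2, 2); (1, 1, 0, 0, 0))


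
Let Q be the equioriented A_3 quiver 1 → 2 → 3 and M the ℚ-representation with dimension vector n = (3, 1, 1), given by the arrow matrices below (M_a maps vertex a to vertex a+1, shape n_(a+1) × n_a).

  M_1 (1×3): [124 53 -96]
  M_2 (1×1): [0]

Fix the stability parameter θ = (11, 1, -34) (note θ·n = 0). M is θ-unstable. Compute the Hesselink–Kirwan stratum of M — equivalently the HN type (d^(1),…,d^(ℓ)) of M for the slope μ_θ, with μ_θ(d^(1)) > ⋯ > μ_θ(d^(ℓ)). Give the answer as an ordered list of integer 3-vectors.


Barcode: M ≅ I[1,1]^2, I[1,2], I[3,3]. HN layers by μ_θ (3 steps, strictly decreasing):
  μ^(1)=11; μ^(2)=6; μ^(3)=-34

((2, 0, 0); (1, 1, 0); (0, 0, 1))


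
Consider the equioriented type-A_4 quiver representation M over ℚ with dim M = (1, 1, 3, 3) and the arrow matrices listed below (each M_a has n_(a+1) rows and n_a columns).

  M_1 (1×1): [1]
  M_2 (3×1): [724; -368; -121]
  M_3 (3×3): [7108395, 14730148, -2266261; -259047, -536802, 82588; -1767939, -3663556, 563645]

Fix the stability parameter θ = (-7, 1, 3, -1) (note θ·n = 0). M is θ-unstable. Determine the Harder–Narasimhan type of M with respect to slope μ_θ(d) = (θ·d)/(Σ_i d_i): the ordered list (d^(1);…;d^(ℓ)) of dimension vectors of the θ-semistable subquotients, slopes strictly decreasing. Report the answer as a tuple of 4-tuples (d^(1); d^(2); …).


Interval decomposition of M: I[1,4], I[3,3], I[3,4], I[4,4].
HN type (ℓ=4): μ^(1)=3; μ^(2)=1; μ^(3)=-1; μ^(4)=-7

((0, 0, 1, 0); (0, 1, 2, 2); (0, 0, 0, 1); (1, 0, 0, 0))


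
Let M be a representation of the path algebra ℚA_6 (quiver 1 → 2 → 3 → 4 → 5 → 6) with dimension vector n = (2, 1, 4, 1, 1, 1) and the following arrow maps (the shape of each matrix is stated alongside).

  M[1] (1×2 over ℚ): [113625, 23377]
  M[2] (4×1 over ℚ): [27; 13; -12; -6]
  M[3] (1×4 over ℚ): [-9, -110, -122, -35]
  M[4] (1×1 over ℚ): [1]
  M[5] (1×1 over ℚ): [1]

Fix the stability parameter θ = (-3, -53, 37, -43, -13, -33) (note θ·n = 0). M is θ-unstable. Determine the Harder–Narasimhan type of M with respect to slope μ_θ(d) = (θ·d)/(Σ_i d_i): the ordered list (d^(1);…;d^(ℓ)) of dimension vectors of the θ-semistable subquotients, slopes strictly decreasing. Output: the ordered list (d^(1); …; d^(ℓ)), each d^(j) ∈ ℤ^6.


Via rank(M_{q-1}∘⋯∘M_p): M ≅ I[1,1], I[1,6], I[3,3]^3.
μ_θ-semistable layers: μ^(1)=37; μ^(2)=-3; μ^(3)=-13; μ^(4)=-28

((0, 0, 3, 0, 0, 0); (1, 0, 0, 0, 0, 0); (0, 0, 1, 1, 1, 1); (1, 1, 0, 0, 0, 0))


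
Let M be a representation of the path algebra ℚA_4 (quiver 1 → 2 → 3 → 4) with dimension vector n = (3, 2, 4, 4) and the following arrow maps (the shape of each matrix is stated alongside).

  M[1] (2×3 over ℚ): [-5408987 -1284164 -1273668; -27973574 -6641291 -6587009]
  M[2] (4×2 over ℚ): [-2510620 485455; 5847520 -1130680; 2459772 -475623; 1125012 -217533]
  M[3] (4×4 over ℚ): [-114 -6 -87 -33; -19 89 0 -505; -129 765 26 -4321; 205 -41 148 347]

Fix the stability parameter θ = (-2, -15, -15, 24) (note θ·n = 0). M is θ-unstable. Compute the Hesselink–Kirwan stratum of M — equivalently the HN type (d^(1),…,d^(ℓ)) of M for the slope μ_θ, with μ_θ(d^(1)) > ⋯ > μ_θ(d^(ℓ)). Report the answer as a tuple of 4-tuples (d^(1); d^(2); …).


Via rank(M_{q-1}∘⋯∘M_p): M ≅ I[1,1], I[1,2], I[1,3], I[3,4]^3, I[4,4].
μ_θ-semistable layers: μ^(1)=24; μ^(2)=-2; μ^(3)=-17/2; μ^(4)=-32/3; μ^(5)=-15

((0, 0, 0, 4); (1, 0, 0, 0); (1, 1, 0, 0); (1, 1, 1, 0); (0, 0, 3, 0))


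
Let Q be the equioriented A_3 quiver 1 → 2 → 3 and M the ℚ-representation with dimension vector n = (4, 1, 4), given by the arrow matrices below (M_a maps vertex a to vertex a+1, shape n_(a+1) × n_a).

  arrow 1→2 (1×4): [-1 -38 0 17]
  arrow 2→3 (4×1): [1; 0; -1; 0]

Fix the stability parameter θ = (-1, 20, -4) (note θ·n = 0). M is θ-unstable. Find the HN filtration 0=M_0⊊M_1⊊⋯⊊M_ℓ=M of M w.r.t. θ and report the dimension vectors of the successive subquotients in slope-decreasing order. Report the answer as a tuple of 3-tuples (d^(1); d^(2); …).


Barcode: M ≅ I[1,1]^3, I[1,3], I[3,3]^3. HN layers by μ_θ (3 steps, strictly decreasing):
  μ^(1)=8; μ^(2)=-1; μ^(3)=-4

((0, 1, 1); (4, 0, 0); (0, 0, 3))


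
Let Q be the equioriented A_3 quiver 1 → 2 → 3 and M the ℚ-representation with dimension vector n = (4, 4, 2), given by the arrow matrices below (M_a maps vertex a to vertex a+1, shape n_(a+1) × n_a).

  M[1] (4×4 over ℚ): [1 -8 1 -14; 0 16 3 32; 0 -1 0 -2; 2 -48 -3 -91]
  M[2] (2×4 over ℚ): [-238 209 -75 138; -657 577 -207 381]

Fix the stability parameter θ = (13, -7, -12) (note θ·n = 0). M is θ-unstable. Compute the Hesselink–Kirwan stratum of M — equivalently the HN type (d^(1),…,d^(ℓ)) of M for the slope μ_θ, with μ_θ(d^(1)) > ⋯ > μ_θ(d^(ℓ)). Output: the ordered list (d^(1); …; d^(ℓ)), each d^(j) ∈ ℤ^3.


Barcode: M ≅ I[1,2]^2, I[1,3]^2. HN layers by μ_θ (2 steps, strictly decreasing):
  μ^(1)=3; μ^(2)=-2

((2, 2, 0); (2, 2, 2))


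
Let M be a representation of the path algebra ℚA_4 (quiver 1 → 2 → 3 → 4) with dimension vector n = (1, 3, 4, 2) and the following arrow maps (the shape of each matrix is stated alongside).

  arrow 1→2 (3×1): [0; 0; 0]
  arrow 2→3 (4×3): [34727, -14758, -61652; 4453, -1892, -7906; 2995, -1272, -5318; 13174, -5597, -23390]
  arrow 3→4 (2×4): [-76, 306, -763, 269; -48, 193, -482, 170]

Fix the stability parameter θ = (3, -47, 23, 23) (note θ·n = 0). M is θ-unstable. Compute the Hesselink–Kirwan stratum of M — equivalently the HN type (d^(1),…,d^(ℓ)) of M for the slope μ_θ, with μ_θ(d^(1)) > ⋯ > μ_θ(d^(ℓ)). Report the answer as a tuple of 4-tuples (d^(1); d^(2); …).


Via rank(M_{q-1}∘⋯∘M_p): M ≅ I[1,1], I[2,3], I[2,4]^2, I[3,3].
μ_θ-semistable layers: μ^(1)=23; μ^(2)=3; μ^(3)=-47

((0, 0, 4, 2); (1, 0, 0, 0); (0, 3, 0, 0))


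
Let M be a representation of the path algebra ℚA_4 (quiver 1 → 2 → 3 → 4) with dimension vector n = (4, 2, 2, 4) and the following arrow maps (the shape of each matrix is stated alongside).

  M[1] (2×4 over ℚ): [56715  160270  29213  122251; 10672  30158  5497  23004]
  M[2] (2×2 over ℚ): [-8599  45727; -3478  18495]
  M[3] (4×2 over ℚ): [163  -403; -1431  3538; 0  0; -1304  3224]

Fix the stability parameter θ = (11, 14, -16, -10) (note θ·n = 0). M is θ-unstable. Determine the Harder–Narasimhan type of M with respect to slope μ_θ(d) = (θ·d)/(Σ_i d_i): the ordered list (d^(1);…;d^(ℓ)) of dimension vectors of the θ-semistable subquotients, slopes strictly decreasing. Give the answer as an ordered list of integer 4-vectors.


Barcode: M ≅ I[1,1]^2, I[1,4]^2, I[4,4]^2. HN layers by μ_θ (3 steps, strictly decreasing):
  μ^(1)=11; μ^(2)=-1/4; μ^(3)=-10

((2, 0, 0, 0); (2, 2, 2, 2); (0, 0, 0, 2))


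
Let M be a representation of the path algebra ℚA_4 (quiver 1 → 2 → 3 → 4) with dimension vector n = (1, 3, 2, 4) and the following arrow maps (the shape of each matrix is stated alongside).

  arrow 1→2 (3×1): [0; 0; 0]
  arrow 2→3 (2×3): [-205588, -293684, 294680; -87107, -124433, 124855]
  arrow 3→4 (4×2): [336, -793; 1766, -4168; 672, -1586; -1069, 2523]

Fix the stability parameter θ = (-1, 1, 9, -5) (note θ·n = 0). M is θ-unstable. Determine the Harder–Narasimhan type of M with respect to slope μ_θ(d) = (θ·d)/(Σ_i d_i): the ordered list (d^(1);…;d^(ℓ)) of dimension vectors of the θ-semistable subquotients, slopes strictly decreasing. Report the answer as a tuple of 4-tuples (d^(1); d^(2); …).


Interval decomposition of M: I[1,1], I[2,2], I[2,4]^2, I[4,4]^2.
HN type (ℓ=4): μ^(1)=2; μ^(2)=1; μ^(3)=-1; μ^(4)=-5

((0, 0, 2, 2); (0, 3, 0, 0); (1, 0, 0, 0); (0, 0, 0, 2))


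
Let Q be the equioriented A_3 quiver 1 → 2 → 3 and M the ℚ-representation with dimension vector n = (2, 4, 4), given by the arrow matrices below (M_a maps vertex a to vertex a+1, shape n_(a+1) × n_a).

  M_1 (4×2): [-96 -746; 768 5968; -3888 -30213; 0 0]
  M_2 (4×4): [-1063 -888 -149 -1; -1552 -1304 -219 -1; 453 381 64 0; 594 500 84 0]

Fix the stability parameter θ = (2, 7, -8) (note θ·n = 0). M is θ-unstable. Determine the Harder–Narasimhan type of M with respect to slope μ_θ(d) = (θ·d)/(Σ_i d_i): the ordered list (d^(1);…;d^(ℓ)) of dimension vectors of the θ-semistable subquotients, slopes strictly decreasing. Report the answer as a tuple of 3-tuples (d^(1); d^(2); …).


Via rank(M_{q-1}∘⋯∘M_p): M ≅ I[1,1], I[1,3], I[2,2], I[2,3]^2, I[3,3].
μ_θ-semistable layers: μ^(1)=7; μ^(2)=2; μ^(3)=1/3; μ^(4)=-1/2; μ^(5)=-8

((0, 1, 0); (1, 0, 0); (1, 1, 1); (0, 2, 2); (0, 0, 1))


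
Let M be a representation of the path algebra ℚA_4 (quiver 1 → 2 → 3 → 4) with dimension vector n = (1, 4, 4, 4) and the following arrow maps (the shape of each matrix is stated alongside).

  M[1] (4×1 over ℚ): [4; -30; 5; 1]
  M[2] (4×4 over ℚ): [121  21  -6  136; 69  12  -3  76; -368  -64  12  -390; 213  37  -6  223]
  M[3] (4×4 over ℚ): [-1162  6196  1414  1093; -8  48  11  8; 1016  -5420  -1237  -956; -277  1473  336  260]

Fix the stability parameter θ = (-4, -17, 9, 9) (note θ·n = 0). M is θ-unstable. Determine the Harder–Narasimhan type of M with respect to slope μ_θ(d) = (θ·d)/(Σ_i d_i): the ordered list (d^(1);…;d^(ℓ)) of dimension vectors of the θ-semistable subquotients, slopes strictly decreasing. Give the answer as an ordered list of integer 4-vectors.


Interval decomposition of M: I[1,4], I[2,4]^3.
HN type (ℓ=3): μ^(1)=9; μ^(2)=-21/2; μ^(3)=-17

((0, 0, 4, 4); (1, 1, 0, 0); (0, 3, 0, 0))


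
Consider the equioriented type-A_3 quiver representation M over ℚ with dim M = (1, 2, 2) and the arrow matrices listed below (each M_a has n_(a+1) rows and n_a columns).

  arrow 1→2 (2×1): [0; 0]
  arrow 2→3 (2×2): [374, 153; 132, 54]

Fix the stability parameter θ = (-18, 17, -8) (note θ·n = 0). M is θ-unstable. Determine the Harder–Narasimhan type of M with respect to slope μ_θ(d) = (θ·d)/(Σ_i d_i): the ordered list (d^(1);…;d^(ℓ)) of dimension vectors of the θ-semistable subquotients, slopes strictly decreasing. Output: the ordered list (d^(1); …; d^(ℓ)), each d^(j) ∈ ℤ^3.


Interval decomposition of M: I[1,1], I[2,2], I[2,3], I[3,3].
HN type (ℓ=4): μ^(1)=17; μ^(2)=9/2; μ^(3)=-8; μ^(4)=-18

((0, 1, 0); (0, 1, 1); (0, 0, 1); (1, 0, 0))


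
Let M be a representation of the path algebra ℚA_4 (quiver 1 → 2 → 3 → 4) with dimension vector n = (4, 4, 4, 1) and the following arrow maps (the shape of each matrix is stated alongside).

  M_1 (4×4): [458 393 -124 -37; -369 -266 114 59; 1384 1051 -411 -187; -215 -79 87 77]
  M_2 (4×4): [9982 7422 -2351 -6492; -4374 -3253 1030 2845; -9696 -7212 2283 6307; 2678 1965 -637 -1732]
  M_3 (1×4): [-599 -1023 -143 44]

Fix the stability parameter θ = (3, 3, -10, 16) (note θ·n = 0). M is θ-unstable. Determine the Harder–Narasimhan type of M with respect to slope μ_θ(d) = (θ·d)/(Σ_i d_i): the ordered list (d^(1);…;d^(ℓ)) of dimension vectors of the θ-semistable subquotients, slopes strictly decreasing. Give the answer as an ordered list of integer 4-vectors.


Barcode: M ≅ I[1,2], I[1,3]^2, I[1,4], I[3,3]. HN layers by μ_θ (4 steps, strictly decreasing):
  μ^(1)=16; μ^(2)=3; μ^(3)=-4/3; μ^(4)=-10

((0, 0, 0, 1); (1, 1, 0, 0); (3, 3, 3, 0); (0, 0, 1, 0))


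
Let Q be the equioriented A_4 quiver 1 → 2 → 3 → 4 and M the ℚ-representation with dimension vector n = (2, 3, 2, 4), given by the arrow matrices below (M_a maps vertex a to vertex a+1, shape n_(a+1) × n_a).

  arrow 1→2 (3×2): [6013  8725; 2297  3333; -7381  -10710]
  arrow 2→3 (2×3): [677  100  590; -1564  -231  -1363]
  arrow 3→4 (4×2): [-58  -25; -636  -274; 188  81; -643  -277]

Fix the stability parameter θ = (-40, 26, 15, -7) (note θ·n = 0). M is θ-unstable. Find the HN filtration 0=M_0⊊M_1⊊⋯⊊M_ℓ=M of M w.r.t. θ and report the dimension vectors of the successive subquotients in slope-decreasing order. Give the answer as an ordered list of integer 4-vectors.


Barcode: M ≅ I[1,4]^2, I[2,2], I[4,4]^2. HN layers by μ_θ (4 steps, strictly decreasing):
  μ^(1)=26; μ^(2)=34/3; μ^(3)=-7; μ^(4)=-40

((0, 1, 0, 0); (0, 2, 2, 2); (0, 0, 0, 2); (2, 0, 0, 0))


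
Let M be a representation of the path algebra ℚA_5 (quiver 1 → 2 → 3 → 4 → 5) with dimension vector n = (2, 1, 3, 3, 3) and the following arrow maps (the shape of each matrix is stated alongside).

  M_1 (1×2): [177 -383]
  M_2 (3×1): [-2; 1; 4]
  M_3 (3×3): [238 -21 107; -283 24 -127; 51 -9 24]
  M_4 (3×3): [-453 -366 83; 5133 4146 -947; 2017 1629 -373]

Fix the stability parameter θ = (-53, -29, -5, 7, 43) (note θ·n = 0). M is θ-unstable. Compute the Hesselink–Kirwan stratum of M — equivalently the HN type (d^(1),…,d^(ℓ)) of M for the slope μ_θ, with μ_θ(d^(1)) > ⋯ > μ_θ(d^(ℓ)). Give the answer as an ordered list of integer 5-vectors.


Via rank(M_{q-1}∘⋯∘M_p): M ≅ I[1,1], I[1,4], I[3,3], I[3,5], I[4,5], I[5,5].
μ_θ-semistable layers: μ^(1)=43; μ^(2)=7; μ^(3)=-5; μ^(4)=-29; μ^(5)=-53

((0, 0, 0, 0, 3); (0, 0, 0, 3, 0); (0, 0, 3, 0, 0); (0, 1, 0, 0, 0); (2, 0, 0, 0, 0))


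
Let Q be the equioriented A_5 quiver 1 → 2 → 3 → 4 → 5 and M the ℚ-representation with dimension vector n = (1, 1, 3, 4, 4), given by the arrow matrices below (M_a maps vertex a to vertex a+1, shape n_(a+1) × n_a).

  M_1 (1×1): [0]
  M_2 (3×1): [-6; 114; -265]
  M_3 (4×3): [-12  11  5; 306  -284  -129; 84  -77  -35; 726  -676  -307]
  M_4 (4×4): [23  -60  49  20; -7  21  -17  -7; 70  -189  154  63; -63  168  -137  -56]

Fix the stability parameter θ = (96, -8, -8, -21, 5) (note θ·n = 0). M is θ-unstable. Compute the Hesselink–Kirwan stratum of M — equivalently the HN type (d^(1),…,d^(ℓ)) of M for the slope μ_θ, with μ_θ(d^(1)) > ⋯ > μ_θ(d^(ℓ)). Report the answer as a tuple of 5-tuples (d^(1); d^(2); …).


Interval decomposition of M: I[1,1], I[2,4], I[3,3], I[3,4], I[4,5]^2, I[5,5]^2.
HN type (ℓ=6): μ^(1)=96; μ^(2)=5; μ^(3)=-8; μ^(4)=-37/3; μ^(5)=-29/2; μ^(6)=-21

((1, 0, 0, 0, 0); (0, 0, 0, 0, 4); (0, 0, 1, 0, 0); (0, 1, 1, 1, 0); (0, 0, 1, 1, 0); (0, 0, 0, 2, 0))


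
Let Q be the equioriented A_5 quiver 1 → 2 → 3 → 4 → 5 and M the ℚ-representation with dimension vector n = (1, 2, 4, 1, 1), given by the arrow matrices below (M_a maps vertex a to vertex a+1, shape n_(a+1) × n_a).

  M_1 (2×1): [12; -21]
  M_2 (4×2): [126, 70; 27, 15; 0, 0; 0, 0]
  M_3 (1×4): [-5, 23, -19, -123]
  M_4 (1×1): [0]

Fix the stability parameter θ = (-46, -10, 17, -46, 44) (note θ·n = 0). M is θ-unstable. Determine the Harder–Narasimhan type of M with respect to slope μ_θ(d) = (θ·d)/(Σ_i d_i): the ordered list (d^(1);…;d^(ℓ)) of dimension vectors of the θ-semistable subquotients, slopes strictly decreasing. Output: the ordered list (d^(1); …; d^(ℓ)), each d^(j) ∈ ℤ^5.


Interval decomposition of M: I[1,4], I[2,2], I[3,3]^3, I[5,5].
HN type (ℓ=5): μ^(1)=44; μ^(2)=17; μ^(3)=-10; μ^(4)=-13; μ^(5)=-46

((0, 0, 0, 0, 1); (0, 0, 3, 0, 0); (0, 1, 0, 0, 0); (0, 1, 1, 1, 0); (1, 0, 0, 0, 0))


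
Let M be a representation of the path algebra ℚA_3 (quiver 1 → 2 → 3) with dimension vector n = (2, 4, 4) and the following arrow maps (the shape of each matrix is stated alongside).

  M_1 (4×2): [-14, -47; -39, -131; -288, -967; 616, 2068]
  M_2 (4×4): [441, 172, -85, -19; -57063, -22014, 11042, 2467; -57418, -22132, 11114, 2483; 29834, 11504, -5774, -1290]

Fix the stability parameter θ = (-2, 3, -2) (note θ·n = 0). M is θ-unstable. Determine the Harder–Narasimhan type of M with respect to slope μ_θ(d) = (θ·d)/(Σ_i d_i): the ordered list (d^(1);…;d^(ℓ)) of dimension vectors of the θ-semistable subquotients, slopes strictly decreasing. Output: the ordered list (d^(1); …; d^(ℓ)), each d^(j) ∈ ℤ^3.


Barcode: M ≅ I[1,3]^2, I[2,2], I[2,3], I[3,3]. HN layers by μ_θ (3 steps, strictly decreasing):
  μ^(1)=3; μ^(2)=1/2; μ^(3)=-2

((0, 1, 0); (0, 3, 3); (2, 0, 1))


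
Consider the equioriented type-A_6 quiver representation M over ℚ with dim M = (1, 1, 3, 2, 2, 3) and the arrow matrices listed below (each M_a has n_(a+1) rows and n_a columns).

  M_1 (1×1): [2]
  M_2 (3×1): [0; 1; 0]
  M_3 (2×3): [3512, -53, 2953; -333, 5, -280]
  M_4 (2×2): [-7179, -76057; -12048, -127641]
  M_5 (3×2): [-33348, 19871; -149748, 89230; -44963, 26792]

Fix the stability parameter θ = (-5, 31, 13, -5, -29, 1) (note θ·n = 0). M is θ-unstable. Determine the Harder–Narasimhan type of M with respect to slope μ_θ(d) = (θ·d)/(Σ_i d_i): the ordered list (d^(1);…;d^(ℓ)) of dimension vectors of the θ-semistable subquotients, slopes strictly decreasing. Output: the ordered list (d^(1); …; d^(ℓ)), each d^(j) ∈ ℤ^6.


Via rank(M_{q-1}∘⋯∘M_p): M ≅ I[1,6], I[3,3], I[3,6], I[6,6].
μ_θ-semistable layers: μ^(1)=13; μ^(2)=11/5; μ^(3)=1; μ^(4)=-5; μ^(5)=-7

((0, 0, 1, 0, 0, 0); (0, 1, 1, 1, 1, 1); (0, 0, 0, 0, 0, 2); (1, 0, 0, 0, 0, 0); (0, 0, 1, 1, 1, 0))


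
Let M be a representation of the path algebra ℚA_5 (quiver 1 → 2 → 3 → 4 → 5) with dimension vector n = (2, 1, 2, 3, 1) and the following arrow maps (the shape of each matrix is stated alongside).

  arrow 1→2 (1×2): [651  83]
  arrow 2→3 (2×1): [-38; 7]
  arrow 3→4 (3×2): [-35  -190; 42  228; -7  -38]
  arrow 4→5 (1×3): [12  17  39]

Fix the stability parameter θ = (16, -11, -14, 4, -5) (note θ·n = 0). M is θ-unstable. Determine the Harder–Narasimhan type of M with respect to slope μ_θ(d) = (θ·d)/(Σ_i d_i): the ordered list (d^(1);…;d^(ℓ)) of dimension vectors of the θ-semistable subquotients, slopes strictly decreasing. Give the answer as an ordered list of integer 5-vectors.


Interval decomposition of M: I[1,1], I[1,3], I[3,5], I[4,4]^2.
HN type (ℓ=5): μ^(1)=16; μ^(2)=4; μ^(3)=-1/2; μ^(4)=-3; μ^(5)=-14

((1, 0, 0, 0, 0); (0, 0, 0, 2, 0); (0, 0, 0, 1, 1); (1, 1, 1, 0, 0); (0, 0, 1, 0, 0))


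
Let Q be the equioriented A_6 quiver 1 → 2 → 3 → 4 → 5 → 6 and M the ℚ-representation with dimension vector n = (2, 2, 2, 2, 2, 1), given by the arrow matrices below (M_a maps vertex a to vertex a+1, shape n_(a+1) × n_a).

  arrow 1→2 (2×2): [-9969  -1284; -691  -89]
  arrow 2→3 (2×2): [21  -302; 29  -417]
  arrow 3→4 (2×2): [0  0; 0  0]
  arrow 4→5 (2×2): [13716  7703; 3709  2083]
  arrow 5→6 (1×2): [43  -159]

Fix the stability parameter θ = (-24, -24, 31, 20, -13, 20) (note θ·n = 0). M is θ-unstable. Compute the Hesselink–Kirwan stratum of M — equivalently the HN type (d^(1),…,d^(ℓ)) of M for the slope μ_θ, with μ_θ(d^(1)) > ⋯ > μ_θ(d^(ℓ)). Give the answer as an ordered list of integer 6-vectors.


Via rank(M_{q-1}∘⋯∘M_p): M ≅ I[1,3]^2, I[4,5], I[4,6].
μ_θ-semistable layers: μ^(1)=31; μ^(2)=20; μ^(3)=7/2; μ^(4)=-24

((0, 0, 2, 0, 0, 0); (0, 0, 0, 0, 0, 1); (0, 0, 0, 2, 2, 0); (2, 2, 0, 0, 0, 0))


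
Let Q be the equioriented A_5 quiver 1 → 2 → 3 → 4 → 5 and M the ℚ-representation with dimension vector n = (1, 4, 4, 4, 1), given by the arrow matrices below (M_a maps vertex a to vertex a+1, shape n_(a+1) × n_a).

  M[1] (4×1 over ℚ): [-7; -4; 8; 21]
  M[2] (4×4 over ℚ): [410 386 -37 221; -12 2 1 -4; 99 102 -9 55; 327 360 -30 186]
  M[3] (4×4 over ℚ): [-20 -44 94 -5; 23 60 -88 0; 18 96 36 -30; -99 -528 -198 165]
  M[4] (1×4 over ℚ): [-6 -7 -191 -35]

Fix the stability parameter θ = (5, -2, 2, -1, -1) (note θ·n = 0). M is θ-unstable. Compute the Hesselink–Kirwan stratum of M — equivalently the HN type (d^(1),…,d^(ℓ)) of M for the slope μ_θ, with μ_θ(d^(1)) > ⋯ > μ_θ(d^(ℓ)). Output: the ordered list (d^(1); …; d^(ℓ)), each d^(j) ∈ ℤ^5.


Via rank(M_{q-1}∘⋯∘M_p): M ≅ I[1,5], I[2,2], I[2,3], I[2,4], I[3,3], I[4,4]^2.
μ_θ-semistable layers: μ^(1)=2; μ^(2)=3/5; μ^(3)=1/2; μ^(4)=-1; μ^(5)=-2

((0, 0, 2, 0, 0); (1, 1, 1, 1, 1); (0, 0, 1, 1, 0); (0, 0, 0, 2, 0); (0, 3, 0, 0, 0))


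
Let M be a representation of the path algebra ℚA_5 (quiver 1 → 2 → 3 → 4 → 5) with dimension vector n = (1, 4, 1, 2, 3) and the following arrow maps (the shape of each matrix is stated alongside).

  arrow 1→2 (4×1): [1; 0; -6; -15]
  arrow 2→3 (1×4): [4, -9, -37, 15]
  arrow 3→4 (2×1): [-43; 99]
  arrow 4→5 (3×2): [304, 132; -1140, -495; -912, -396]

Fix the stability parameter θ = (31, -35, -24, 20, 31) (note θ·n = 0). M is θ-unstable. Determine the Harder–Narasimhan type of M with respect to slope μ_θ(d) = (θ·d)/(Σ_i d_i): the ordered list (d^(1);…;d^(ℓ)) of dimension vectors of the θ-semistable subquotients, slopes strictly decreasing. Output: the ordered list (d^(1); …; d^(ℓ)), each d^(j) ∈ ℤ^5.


Via rank(M_{q-1}∘⋯∘M_p): M ≅ I[1,5], I[2,2]^3, I[4,4], I[5,5]^2.
μ_θ-semistable layers: μ^(1)=31; μ^(2)=20; μ^(3)=-28/3; μ^(4)=-35

((0, 0, 0, 0, 3); (0, 0, 0, 2, 0); (1, 1, 1, 0, 0); (0, 3, 0, 0, 0))


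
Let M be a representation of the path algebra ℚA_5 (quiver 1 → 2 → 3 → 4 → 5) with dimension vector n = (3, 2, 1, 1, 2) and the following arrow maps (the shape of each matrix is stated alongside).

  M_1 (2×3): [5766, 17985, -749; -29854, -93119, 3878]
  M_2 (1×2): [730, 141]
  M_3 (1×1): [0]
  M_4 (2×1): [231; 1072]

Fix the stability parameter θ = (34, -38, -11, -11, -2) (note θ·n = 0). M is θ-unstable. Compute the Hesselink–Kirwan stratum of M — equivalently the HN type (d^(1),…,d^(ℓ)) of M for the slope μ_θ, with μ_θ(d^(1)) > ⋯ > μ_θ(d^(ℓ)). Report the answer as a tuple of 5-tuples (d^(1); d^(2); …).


Via rank(M_{q-1}∘⋯∘M_p): M ≅ I[1,1], I[1,2], I[1,3], I[4,5], I[5,5].
μ_θ-semistable layers: μ^(1)=34; μ^(2)=-2; μ^(3)=-5; μ^(4)=-11

((1, 0, 0, 0, 0); (1, 1, 0, 0, 2); (1, 1, 1, 0, 0); (0, 0, 0, 1, 0))


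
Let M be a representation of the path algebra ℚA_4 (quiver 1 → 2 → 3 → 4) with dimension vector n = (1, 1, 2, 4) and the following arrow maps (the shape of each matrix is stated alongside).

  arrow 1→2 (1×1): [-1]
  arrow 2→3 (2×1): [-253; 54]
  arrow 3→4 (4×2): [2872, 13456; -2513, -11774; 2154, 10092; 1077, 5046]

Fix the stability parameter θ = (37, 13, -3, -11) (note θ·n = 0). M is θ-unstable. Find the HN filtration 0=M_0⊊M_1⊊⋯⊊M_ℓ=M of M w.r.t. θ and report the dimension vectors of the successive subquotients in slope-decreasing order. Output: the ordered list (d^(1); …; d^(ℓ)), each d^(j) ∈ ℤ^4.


Barcode: M ≅ I[1,4], I[3,3], I[4,4]^3. HN layers by μ_θ (3 steps, strictly decreasing):
  μ^(1)=9; μ^(2)=-3; μ^(3)=-11

((1, 1, 1, 1); (0, 0, 1, 0); (0, 0, 0, 3))


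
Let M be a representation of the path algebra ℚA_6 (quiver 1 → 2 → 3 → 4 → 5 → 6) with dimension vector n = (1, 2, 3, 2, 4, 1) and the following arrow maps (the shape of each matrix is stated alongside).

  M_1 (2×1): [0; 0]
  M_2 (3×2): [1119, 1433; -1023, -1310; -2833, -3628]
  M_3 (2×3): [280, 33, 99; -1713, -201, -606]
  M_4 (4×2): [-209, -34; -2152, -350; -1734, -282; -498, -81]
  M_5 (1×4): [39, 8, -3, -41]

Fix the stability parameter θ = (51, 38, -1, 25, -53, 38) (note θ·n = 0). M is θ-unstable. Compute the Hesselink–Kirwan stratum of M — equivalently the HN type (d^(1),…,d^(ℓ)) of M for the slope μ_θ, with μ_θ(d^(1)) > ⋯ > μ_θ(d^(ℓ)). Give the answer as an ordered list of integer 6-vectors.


Via rank(M_{q-1}∘⋯∘M_p): M ≅ I[1,1], I[2,5], I[2,6], I[3,3], I[5,5]^2.
μ_θ-semistable layers: μ^(1)=51; μ^(2)=38; μ^(3)=9/4; μ^(4)=-1; μ^(5)=-53

((1, 0, 0, 0, 0, 0); (0, 0, 0, 0, 0, 1); (0, 2, 2, 2, 2, 0); (0, 0, 1, 0, 0, 0); (0, 0, 0, 0, 2, 0))


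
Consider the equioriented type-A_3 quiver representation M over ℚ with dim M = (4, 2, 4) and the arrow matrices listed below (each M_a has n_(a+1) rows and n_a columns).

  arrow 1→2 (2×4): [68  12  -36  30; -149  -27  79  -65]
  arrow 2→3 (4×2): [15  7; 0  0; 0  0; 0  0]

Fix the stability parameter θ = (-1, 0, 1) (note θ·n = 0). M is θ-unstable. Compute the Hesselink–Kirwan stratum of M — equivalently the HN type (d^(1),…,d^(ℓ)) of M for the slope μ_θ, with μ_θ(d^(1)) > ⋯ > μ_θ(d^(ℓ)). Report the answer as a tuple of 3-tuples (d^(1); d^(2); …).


Via rank(M_{q-1}∘⋯∘M_p): M ≅ I[1,1]^2, I[1,2], I[1,3], I[3,3]^3.
μ_θ-semistable layers: μ^(1)=1; μ^(2)=0; μ^(3)=-1

((0, 0, 4); (0, 2, 0); (4, 0, 0))


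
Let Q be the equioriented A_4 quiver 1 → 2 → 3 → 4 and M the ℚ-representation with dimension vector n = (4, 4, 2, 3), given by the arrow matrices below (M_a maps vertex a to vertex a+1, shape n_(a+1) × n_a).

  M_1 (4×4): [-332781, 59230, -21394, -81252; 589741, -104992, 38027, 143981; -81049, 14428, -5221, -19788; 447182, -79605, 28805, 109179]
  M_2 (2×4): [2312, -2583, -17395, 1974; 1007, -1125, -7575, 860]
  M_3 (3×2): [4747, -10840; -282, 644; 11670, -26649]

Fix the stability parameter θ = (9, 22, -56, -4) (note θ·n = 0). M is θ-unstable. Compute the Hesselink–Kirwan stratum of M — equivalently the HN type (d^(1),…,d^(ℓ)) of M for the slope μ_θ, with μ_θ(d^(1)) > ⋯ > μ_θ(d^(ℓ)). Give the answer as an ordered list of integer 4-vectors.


Interval decomposition of M: I[1,2]^2, I[1,4]^2, I[4,4].
HN type (ℓ=4): μ^(1)=22; μ^(2)=9; μ^(3)=-4; μ^(4)=-25/3

((0, 2, 0, 0); (2, 0, 0, 0); (0, 0, 0, 3); (2, 2, 2, 0))


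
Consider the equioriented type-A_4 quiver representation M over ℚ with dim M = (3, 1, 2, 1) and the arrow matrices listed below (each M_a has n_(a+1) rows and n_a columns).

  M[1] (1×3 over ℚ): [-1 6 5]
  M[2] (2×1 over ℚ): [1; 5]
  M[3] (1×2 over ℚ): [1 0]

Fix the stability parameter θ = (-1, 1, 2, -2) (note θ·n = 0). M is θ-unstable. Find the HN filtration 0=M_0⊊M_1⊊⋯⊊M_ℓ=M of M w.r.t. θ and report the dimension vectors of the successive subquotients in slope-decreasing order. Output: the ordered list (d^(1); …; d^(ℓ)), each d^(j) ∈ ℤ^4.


Via rank(M_{q-1}∘⋯∘M_p): M ≅ I[1,1]^2, I[1,4], I[3,3].
μ_θ-semistable layers: μ^(1)=2; μ^(2)=1/3; μ^(3)=-1

((0, 0, 1, 0); (0, 1, 1, 1); (3, 0, 0, 0))


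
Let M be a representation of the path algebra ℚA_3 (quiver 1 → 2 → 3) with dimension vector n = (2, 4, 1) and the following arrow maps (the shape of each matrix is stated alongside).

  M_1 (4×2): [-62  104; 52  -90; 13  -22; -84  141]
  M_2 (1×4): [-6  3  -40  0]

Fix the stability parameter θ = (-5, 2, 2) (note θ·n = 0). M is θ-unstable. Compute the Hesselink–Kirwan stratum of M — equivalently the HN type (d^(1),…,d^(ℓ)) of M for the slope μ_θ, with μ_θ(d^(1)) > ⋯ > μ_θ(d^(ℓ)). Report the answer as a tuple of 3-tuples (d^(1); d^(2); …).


Interval decomposition of M: I[1,2], I[1,3], I[2,2]^2.
HN type (ℓ=2): μ^(1)=2; μ^(2)=-5

((0, 4, 1); (2, 0, 0))


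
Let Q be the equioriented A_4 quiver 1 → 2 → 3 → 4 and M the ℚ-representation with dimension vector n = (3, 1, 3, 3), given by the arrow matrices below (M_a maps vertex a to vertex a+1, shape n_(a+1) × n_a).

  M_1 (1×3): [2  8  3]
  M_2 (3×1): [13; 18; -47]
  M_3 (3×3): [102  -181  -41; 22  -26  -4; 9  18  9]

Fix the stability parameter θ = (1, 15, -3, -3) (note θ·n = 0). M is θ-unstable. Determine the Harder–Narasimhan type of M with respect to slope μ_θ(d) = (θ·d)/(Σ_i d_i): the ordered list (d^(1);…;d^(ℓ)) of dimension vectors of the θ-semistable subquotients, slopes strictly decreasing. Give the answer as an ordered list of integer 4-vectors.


Barcode: M ≅ I[1,1]^2, I[1,4], I[3,3], I[3,4], I[4,4]. HN layers by μ_θ (3 steps, strictly decreasing):
  μ^(1)=3; μ^(2)=1; μ^(3)=-3

((0, 1, 1, 1); (3, 0, 0, 0); (0, 0, 2, 2))


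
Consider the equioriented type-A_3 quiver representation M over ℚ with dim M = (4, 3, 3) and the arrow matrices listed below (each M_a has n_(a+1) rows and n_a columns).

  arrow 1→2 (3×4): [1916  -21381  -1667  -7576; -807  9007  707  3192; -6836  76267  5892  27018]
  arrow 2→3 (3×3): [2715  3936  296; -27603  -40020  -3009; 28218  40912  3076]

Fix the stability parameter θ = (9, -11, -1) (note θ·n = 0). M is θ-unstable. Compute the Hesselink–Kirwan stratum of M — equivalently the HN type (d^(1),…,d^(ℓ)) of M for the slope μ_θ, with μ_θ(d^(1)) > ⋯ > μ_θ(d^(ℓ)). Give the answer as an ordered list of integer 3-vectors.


Via rank(M_{q-1}∘⋯∘M_p): M ≅ I[1,1], I[1,2], I[1,3]^2, I[3,3].
μ_θ-semistable layers: μ^(1)=9; μ^(2)=-1

((1, 0, 0); (3, 3, 3))


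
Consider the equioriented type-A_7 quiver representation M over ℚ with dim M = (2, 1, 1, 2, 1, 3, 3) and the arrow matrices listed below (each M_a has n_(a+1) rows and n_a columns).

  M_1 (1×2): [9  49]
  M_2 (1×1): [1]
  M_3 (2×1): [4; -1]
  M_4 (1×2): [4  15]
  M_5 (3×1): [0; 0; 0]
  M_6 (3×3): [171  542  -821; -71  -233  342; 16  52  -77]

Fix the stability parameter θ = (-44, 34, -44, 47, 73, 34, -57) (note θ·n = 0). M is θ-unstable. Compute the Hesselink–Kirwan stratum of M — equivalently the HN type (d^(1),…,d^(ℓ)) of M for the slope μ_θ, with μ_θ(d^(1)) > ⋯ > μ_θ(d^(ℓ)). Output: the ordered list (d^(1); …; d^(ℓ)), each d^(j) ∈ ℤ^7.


Via rank(M_{q-1}∘⋯∘M_p): M ≅ I[1,1], I[1,5], I[4,4], I[6,7]^3.
μ_θ-semistable layers: μ^(1)=73; μ^(2)=47; μ^(3)=-5; μ^(4)=-23/2; μ^(5)=-44

((0, 0, 0, 0, 1, 0, 0); (0, 0, 0, 2, 0, 0, 0); (0, 1, 1, 0, 0, 0, 0); (0, 0, 0, 0, 0, 3, 3); (2, 0, 0, 0, 0, 0, 0))


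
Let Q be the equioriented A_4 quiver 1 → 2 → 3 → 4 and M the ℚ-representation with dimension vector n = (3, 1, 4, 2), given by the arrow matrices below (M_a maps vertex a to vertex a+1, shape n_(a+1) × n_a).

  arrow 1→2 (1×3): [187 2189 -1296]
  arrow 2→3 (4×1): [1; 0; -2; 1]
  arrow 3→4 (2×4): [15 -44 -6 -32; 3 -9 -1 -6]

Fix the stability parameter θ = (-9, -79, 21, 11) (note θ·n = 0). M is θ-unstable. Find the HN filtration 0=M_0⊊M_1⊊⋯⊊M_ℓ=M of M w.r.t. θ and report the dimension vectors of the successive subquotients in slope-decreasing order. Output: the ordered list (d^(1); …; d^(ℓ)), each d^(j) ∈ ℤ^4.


Via rank(M_{q-1}∘⋯∘M_p): M ≅ I[1,1]^2, I[1,4], I[3,3]^2, I[3,4].
μ_θ-semistable layers: μ^(1)=21; μ^(2)=16; μ^(3)=-9; μ^(4)=-44

((0, 0, 2, 0); (0, 0, 2, 2); (2, 0, 0, 0); (1, 1, 0, 0))
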